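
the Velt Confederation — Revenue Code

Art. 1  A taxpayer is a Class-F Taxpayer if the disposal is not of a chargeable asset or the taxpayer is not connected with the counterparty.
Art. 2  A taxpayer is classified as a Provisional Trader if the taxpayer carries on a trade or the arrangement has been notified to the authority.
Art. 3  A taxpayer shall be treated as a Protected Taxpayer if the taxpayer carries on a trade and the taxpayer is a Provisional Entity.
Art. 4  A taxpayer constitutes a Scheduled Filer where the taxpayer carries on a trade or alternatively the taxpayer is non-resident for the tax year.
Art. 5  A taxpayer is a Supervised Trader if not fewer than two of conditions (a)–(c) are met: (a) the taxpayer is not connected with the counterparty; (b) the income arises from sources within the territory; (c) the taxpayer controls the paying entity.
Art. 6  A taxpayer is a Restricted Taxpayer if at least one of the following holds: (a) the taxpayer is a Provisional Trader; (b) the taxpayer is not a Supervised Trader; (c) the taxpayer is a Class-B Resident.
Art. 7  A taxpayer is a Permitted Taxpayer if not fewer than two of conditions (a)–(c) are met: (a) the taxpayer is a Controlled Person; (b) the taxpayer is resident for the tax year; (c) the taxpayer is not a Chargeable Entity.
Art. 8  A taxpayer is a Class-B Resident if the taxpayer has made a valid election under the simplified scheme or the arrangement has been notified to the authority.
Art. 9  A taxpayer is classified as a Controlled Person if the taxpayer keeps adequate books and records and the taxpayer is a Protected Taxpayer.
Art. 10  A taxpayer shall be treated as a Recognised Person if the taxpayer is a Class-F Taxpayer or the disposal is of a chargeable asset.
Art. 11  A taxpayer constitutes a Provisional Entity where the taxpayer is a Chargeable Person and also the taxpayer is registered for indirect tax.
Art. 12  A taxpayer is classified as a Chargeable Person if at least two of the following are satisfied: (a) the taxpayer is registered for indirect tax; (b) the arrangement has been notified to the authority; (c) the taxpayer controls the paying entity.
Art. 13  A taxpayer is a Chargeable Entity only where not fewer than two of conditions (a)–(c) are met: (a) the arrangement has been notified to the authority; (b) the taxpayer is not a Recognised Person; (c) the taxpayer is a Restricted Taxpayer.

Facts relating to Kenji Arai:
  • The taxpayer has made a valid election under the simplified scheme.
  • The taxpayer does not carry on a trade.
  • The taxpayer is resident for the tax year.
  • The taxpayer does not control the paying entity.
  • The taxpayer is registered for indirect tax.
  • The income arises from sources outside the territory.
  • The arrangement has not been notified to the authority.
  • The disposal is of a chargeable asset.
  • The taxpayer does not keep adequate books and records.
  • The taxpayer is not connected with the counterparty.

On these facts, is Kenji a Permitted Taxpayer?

article 12 — Chargeable Person: the taxpayer is registered for indirect tax? yes; the arrangement has been notified to the authority? no; the taxpayer controls the paying entity? no — 1 of 3 hold (need ≥2) → not satisfied.
article 11 — Provisional Entity: [Chargeable Person (article 12)? no] AND [the taxpayer is registered for indirect tax? yes] → not satisfied.
article 3 — Protected Taxpayer: [the taxpayer carries on a trade? no] AND [Provisional Entity (article 11)? no] → not satisfied.
article 9 — Controlled Person: [the taxpayer keeps adequate books and records? no] AND [Protected Taxpayer (article 3)? no] → not satisfied.
article 1 — Class-F Taxpayer: [the disposal is not of a chargeable asset? no] OR [the taxpayer is not connected with the counterparty? yes] → satisfied.
article 10 — Recognised Person: [Class-F Taxpayer (article 1)? yes] OR [the disposal is of a chargeable asset? yes] → satisfied.
article 2 — Provisional Trader: [the taxpayer carries on a trade? no] OR [the arrangement has been notified to the authority? no] → not satisfied.
article 5 — Supervised Trader: the taxpayer is not connected with the counterparty? yes; the income arises from sources within the territory? no; the taxpayer controls the paying entity? no — 1 of 3 hold (need ≥2) → not satisfied.
article 8 — Class-B Resident: [the taxpayer has made a valid election under the simplified scheme? yes] OR [the arrangement has been notified to the authority? no] → satisfied.
article 6 — Restricted Taxpayer: [Provisional Trader (article 2)? no] OR [not a Supervised Trader (article 5)? yes] OR [Class-B Resident (article 8)? yes] → satisfied.
article 13 — Chargeable Entity: the arrangement has been notified to the authority? no; not a Recognised Person (article 10)? no; Restricted Taxpayer (article 6)? yes — 1 of 3 hold (need ≥2) → not satisfied.
article 7 — Permitted Taxpayer: Controlled Person (article 9)? no; the taxpayer is resident for the tax year? yes; not a Chargeable Entity (article 13)? yes — 2 of 3 hold (need ≥2) → satisfied.

Yes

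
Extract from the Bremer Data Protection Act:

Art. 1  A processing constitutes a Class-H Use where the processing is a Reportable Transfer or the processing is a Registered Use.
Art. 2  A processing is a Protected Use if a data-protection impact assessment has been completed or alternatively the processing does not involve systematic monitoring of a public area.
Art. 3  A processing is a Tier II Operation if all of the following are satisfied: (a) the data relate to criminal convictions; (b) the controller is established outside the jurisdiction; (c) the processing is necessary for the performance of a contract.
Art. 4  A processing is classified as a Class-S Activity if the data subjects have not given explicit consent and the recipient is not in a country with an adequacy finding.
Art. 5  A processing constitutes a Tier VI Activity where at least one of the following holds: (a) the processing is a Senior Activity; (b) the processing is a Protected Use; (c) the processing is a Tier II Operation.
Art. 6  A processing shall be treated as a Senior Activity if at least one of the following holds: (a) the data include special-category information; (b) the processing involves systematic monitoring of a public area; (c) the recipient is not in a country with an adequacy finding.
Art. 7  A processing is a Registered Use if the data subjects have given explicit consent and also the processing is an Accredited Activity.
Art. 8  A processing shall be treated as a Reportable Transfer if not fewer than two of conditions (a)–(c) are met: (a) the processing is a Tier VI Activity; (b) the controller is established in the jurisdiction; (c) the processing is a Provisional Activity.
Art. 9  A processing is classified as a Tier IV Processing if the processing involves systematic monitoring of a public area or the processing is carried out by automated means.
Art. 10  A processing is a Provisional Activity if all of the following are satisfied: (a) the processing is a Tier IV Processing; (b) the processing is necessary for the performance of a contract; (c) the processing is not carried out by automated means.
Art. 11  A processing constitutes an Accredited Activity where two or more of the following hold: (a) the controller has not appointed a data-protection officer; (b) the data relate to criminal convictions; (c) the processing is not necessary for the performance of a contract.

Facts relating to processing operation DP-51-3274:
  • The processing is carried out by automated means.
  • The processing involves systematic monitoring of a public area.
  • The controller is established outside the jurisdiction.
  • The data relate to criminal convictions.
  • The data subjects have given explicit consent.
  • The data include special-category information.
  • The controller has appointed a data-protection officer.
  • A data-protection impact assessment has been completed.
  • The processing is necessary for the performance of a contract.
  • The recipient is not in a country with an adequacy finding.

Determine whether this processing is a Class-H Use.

Under article 6: the data include special-category information? yes; or the processing involves systematic monitoring of a public area? yes; or the recipient is not in a country with an adequacy finding? yes. So the processing is a Senior Activity.
Under article 2: a data-protection impact assessment has been completed? yes; or the processing does not involve systematic monitoring of a public area? no. So the processing is a Protected Use.
Under article 3: the data relate to criminal convictions? yes; and the controller is established outside the jurisdiction? yes; and the processing is necessary for the performance of a contract? yes. So the processing is a Tier II Operation.
Under article 5: Senior Activity (article 6)? yes; or Protected Use (article 2)? yes; or Tier II Operation (article 3)? yes. So the processing is a Tier VI Activity.
Under article 9: the processing involves systematic monitoring of a public area? yes; or the processing is carried out by automated means? yes. So the processing is a Tier IV Processing.
Under article 10: Tier IV Processing (article 9)? yes; and the processing is necessary for the performance of a contract? yes; and the processing is not carried out by automated means? no. So the processing is not a Provisional Activity.
Under article 8: Tier VI Activity (article 5)? yes; the controller is established in the jurisdiction? no; Provisional Activity (article 10)? no — 1 of 3 hold (need ≥2) → not satisfied.
Under article 11: the controller has not appointed a data-protection officer? no; the data relate to criminal convictions? yes; the processing is not necessary for the performance of a contract? no — 1 of 3 hold (need ≥2) → not satisfied.
Under article 7: the data subjects have given explicit consent? yes; and Accredited Activity (article 11)? no. So the processing is not a Registered Use.
Under article 1: Reportable Transfer (article 8)? no; or Registered Use (article 7)? no. So the processing is not a Class-H Use.

No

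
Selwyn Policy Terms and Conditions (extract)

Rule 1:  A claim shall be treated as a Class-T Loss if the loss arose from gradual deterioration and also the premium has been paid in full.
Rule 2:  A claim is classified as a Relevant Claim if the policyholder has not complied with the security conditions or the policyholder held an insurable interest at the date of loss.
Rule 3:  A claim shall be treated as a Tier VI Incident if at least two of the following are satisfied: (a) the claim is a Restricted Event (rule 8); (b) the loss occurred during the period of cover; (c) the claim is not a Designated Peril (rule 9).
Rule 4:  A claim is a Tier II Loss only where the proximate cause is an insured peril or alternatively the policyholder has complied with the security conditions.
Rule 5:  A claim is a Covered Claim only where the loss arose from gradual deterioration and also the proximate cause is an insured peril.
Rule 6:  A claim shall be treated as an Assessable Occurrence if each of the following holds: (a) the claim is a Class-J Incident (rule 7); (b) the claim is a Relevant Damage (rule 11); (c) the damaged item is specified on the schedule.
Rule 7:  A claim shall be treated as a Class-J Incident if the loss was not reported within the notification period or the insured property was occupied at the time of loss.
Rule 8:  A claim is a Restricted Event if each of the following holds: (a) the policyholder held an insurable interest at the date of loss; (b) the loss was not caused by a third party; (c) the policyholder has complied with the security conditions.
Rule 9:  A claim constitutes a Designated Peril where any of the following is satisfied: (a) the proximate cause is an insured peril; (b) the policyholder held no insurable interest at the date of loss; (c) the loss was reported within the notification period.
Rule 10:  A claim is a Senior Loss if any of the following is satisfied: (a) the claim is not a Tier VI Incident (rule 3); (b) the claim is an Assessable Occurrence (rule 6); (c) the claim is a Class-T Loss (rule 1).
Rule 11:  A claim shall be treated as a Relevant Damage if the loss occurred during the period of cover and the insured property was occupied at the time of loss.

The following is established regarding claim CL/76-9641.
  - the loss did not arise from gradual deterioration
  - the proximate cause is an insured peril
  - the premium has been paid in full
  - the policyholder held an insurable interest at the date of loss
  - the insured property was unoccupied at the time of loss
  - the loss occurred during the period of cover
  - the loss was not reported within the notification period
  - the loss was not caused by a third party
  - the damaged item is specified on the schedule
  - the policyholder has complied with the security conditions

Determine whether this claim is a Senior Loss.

No

Under rule 8: the policyholder held an insurable interest at the date of loss? yes; and the loss was not caused by a third party? yes; and the policyholder has complied with the security conditions? yes. So the claim is a Restricted Event.
Under rule 9: the proximate cause is an insured peril? yes; or the policyholder held no insurable interest at the date of loss? no; or the loss was reported within the notification period? no. So the claim is a Designated Peril.
Under rule 3: Restricted Event (rule 8)? yes; the loss occurred during the period of cover? yes; not a Designated Peril (rule 9)? no — 2 of 3 hold (need ≥2) → satisfied.
Under rule 7: the loss was not reported within the notification period? yes; or the insured property was occupied at the time of loss? no. So the claim is a Class-J Incident.
Under rule 11: the loss occurred during the period of cover? yes; and the insured property was occupied at the time of loss? no. So the claim is not a Relevant Damage.
Under rule 6: Class-J Incident (rule 7)? yes; and Relevant Damage (rule 11)? no; and the damaged item is specified on the schedule? yes. So the claim is not an Assessable Occurrence.
Under rule 1: the loss arose from gradual deterioration? no; and the premium has been paid in full? yes. So the claim is not a Class-T Loss.
Under rule 10: not a Tier VI Incident (rule 3)? no; or Assessable Occurrence (rule 6)? no; or Class-T Loss (rule 1)? no. So the claim is not a Senior Loss.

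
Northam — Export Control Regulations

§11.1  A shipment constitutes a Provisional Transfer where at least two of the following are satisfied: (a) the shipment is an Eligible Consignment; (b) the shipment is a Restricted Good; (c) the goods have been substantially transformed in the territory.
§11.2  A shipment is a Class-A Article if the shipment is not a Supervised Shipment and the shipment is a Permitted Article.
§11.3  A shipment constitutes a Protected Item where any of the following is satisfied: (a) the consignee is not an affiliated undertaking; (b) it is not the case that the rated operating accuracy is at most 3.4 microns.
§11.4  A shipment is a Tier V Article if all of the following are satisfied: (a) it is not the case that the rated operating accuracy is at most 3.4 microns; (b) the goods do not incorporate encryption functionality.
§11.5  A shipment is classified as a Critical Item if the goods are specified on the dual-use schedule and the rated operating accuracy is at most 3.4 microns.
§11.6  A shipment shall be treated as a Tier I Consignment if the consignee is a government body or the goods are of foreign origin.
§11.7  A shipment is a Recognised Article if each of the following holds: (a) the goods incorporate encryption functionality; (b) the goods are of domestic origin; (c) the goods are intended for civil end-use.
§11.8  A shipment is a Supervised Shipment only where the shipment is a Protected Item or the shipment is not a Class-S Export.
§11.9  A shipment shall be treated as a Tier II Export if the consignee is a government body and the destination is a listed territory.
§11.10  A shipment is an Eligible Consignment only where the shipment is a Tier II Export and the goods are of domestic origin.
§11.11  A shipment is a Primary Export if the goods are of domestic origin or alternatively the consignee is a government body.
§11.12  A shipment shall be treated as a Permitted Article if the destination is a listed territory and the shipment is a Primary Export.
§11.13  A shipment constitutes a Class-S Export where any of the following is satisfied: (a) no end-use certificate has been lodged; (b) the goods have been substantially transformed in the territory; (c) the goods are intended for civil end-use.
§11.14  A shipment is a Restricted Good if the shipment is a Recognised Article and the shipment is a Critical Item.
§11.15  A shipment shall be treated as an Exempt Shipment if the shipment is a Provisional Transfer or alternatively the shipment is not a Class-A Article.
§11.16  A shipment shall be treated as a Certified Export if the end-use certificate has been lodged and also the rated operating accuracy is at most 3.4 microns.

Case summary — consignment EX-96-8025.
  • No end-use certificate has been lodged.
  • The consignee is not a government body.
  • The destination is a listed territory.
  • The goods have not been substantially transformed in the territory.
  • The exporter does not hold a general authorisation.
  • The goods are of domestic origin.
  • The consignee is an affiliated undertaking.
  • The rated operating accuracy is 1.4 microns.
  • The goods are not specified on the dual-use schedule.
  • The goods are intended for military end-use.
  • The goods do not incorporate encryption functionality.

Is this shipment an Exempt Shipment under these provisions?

No

Under §11.9: the consignee is a government body? no; and the destination is a listed territory? yes. So the shipment is not a Tier II Export.
Under §11.10: Tier II Export (§11.9)? no; and the goods are of domestic origin? yes. So the shipment is not an Eligible Consignment.
Under §11.7: the goods incorporate encryption functionality? no; and the goods are of domestic origin? yes; and the goods are intended for civil end-use? no. So the shipment is not a Recognised Article.
Under §11.5: the goods are specified on the dual-use schedule? no; and rated operating accuracy: 1.4 microns ≤ 3.4 microns? yes. So the shipment is not a Critical Item.
Under §11.14: Recognised Article (§11.7)? no; and Critical Item (§11.5)? no. So the shipment is not a Restricted Good.
Under §11.1: Eligible Consignment (§11.10)? no; Restricted Good (§11.14)? no; the goods have been substantially transformed in the territory? no — 0 of 3 hold (need ≥2) → not satisfied.
Under §11.3: the consignee is not an affiliated undertaking? no; or rated operating accuracy: 1.4 microns ≤ 3.4 microns? yes, so negated condition no. So the shipment is not a Protected Item.
Under §11.13: no end-use certificate has been lodged? yes; or the goods have been substantially transformed in the territory? no; or the goods are intended for civil end-use? no. So the shipment is a Class-S Export.
Under §11.8: Protected Item (§11.3)? no; or not a Class-S Export (§11.13)? no. So the shipment is not a Supervised Shipment.
Under §11.11: the goods are of domestic origin? yes; or the consignee is a government body? no. So the shipment is a Primary Export.
Under §11.12: the destination is a listed territory? yes; and Primary Export (§11.11)? yes. So the shipment is a Permitted Article.
Under §11.2: not a Supervised Shipment (§11.8)? yes; and Permitted Article (§11.12)? yes. So the shipment is a Class-A Article.
Under §11.15: Provisional Transfer (§11.1)? no; or not a Class-A Article (§11.2)? no. So the shipment is not an Exempt Shipment.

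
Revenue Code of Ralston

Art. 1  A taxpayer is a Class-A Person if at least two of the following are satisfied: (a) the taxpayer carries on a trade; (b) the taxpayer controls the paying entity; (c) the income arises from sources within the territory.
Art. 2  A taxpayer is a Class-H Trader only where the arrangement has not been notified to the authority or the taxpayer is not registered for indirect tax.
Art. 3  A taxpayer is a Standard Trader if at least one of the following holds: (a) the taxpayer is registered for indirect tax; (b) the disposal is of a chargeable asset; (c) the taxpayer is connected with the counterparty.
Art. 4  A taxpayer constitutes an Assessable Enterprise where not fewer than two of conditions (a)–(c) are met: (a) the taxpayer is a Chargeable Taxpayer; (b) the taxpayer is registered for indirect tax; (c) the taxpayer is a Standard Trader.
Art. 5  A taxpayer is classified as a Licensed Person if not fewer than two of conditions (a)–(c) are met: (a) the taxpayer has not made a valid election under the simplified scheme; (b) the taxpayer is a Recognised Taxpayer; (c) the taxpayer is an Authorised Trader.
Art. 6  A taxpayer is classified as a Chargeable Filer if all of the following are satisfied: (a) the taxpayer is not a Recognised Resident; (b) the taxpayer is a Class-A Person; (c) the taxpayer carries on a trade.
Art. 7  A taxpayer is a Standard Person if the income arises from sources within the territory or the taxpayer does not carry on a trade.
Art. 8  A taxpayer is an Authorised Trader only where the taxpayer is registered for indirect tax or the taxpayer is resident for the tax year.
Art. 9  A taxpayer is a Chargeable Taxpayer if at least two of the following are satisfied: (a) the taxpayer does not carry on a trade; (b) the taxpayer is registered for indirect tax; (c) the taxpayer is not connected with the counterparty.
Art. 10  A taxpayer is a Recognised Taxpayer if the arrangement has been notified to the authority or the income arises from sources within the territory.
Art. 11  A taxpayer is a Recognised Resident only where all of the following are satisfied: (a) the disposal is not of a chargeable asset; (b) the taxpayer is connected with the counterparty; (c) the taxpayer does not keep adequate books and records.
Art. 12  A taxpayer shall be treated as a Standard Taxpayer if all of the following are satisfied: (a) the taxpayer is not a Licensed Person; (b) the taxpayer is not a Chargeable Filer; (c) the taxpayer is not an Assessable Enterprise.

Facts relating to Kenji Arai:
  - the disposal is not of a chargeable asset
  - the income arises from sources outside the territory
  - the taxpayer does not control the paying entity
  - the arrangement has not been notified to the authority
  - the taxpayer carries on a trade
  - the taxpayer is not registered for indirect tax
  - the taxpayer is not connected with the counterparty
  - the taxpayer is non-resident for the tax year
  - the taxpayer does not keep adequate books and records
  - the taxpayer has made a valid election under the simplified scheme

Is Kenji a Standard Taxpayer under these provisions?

Yes

article 10 — Recognised Taxpayer: [the arrangement has been notified to the authority? no] OR [the income arises from sources within the territory? no] → not satisfied.
article 8 — Authorised Trader: [the taxpayer is registered for indirect tax? no] OR [the taxpayer is resident for the tax year? no] → not satisfied.
article 5 — Licensed Person: the taxpayer has not made a valid election under the simplified scheme? no; Recognised Taxpayer (article 10)? no; Authorised Trader (article 8)? no — 0 of 3 hold (need ≥2) → not satisfied.
article 11 — Recognised Resident: [the disposal is not of a chargeable asset? yes] AND [the taxpayer is connected with the counterparty? no] AND [the taxpayer does not keep adequate books and records? yes] → not satisfied.
article 1 — Class-A Person: the taxpayer carries on a trade? yes; the taxpayer controls the paying entity? no; the income arises from sources within the territory? no — 1 of 3 hold (need ≥2) → not satisfied.
article 6 — Chargeable Filer: [not a Recognised Resident (article 11)? yes] AND [Class-A Person (article 1)? no] AND [the taxpayer carries on a trade? yes] → not satisfied.
article 9 — Chargeable Taxpayer: the taxpayer does not carry on a trade? no; the taxpayer is registered for indirect tax? no; the taxpayer is not connected with the counterparty? yes — 1 of 3 hold (need ≥2) → not satisfied.
article 3 — Standard Trader: [the taxpayer is registered for indirect tax? no] OR [the disposal is of a chargeable asset? no] OR [the taxpayer is connected with the counterparty? no] → not satisfied.
article 4 — Assessable Enterprise: Chargeable Taxpayer (article 9)? no; the taxpayer is registered for indirect tax? no; Standard Trader (article 3)? no — 0 of 3 hold (need ≥2) → not satisfied.
article 12 — Standard Taxpayer: [not a Licensed Person (article 5)? yes] AND [not a Chargeable Filer (article 6)? yes] AND [not an Assessable Enterprise (article 4)? yes] → satisfied.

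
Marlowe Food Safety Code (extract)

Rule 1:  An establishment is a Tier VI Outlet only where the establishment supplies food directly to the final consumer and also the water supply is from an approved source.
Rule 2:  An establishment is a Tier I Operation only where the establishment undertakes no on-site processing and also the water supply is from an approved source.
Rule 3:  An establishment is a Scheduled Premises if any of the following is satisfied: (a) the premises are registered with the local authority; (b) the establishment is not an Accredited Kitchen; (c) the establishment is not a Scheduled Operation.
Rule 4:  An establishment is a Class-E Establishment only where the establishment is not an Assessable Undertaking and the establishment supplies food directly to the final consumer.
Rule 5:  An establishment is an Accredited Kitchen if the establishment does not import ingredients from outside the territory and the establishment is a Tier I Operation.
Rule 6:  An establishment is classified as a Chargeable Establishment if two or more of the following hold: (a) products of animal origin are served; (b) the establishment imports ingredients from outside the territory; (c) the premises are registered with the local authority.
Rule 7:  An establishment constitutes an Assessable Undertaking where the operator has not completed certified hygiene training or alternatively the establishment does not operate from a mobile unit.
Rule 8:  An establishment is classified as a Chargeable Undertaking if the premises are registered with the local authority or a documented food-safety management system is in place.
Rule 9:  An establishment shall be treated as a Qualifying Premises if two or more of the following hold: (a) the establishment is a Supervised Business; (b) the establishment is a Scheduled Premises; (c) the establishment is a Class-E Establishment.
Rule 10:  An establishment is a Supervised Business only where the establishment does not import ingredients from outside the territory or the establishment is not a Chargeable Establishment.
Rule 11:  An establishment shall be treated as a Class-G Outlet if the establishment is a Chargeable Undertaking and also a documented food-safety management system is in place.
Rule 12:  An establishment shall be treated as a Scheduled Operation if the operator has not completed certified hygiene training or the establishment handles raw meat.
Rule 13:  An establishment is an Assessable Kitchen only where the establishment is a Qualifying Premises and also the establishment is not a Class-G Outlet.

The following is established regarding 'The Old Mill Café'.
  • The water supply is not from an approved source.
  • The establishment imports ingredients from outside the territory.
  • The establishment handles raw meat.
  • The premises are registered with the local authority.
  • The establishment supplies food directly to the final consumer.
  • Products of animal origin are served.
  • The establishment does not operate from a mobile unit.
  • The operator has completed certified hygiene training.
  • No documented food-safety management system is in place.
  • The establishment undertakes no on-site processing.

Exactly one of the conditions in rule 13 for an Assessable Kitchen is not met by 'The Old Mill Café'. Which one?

rule 6 — Chargeable Establishment: products of animal origin are served? yes; the establishment imports ingredients from outside the territory? yes; the premises are registered with the local authority? yes — 3 of 3 hold (need ≥2) → satisfied.
rule 10 — Supervised Business: [the establishment does not import ingredients from outside the territory? no] OR [not a Chargeable Establishment (rule 6)? no] → not satisfied.
rule 2 — Tier I Operation: [the establishment undertakes no on-site processing? yes] AND [the water supply is from an approved source? no] → not satisfied.
rule 5 — Accredited Kitchen: [the establishment does not import ingredients from outside the territory? no] AND [Tier I Operation (rule 2)? no] → not satisfied.
rule 12 — Scheduled Operation: [the operator has not completed certified hygiene training? no] OR [the establishment handles raw meat? yes] → satisfied.
rule 3 — Scheduled Premises: [the premises are registered with the local authority? yes] OR [not an Accredited Kitchen (rule 5)? yes] OR [not a Scheduled Operation (rule 12)? no] → satisfied.
rule 7 — Assessable Undertaking: [the operator has not completed certified hygiene training? no] OR [the establishment does not operate from a mobile unit? yes] → satisfied.
rule 4 — Class-E Establishment: [not an Assessable Undertaking (rule 7)? no] AND [the establishment supplies food directly to the final consumer? yes] → not satisfied.
rule 9 — Qualifying Premises: Supervised Business (rule 10)? no; Scheduled Premises (rule 3)? yes; Class-E Establishment (rule 4)? no — 1 of 3 hold (need ≥2) → not satisfied.
rule 8 — Chargeable Undertaking: [the premises are registered with the local authority? yes] OR [a documented food-safety management system is in place? no] → satisfied.
rule 11 — Class-G Outlet: [Chargeable Undertaking (rule 8)? yes] AND [a documented food-safety management system is in place? no] → not satisfied.
rule 13 — Assessable Kitchen: [Qualifying Premises (rule 9)? no] AND [not a Class-G Outlet (rule 11)? yes] → not satisfied.

Qualifying Premises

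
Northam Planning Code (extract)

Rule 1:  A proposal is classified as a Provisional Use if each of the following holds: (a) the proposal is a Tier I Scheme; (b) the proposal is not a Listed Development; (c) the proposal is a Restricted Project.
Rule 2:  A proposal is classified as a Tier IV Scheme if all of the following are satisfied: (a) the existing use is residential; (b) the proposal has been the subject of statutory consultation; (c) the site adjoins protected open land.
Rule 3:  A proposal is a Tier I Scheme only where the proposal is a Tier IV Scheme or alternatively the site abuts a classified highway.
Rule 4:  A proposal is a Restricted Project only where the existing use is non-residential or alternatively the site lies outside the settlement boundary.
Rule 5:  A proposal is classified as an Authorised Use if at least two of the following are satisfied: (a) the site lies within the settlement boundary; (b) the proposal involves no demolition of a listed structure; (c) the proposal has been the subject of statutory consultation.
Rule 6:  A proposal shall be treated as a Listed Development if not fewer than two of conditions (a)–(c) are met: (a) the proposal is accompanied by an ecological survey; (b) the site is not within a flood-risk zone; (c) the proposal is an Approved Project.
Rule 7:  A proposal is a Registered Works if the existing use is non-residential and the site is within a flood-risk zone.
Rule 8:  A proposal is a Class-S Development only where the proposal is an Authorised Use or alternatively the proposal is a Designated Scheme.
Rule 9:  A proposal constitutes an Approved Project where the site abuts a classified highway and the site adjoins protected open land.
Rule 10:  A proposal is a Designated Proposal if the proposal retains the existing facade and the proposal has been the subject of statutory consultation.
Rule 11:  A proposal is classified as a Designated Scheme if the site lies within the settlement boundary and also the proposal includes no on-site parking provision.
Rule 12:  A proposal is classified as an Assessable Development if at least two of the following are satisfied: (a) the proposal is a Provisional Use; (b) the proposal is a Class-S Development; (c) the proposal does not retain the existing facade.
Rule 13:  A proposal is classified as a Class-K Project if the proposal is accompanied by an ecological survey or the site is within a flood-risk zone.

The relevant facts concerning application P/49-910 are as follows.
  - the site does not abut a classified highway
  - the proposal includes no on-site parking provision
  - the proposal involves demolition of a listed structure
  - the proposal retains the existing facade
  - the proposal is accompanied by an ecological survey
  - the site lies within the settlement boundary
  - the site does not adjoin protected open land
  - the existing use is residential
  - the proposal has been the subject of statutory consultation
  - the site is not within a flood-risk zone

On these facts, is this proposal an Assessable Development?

rule 2 — Tier IV Scheme: [the existing use is residential? yes] AND [the proposal has been the subject of statutory consultation? yes] AND [the site adjoins protected open land? no] → not satisfied.
rule 3 — Tier I Scheme: [Tier IV Scheme (rule 2)? no] OR [the site abuts a classified highway? no] → not satisfied.
rule 9 — Approved Project: [the site abuts a classified highway? no] AND [the site adjoins protected open land? no] → not satisfied.
rule 6 — Listed Development: the proposal is accompanied by an ecological survey? yes; the site is not within a flood-risk zone? yes; Approved Project (rule 9)? no — 2 of 3 hold (need ≥2) → satisfied.
rule 4 — Restricted Project: [the existing use is non-residential? no] OR [the site lies outside the settlement boundary? no] → not satisfied.
rule 1 — Provisional Use: [Tier I Scheme (rule 3)? no] AND [not a Listed Development (rule 6)? no] AND [Restricted Project (rule 4)? no] → not satisfied.
rule 5 — Authorised Use: the site lies within the settlement boundary? yes; the proposal involves no demolition of a listed structure? no; the proposal has been the subject of statutory consultation? yes — 2 of 3 hold (need ≥2) → satisfied.
rule 11 — Designated Scheme: [the site lies within the settlement boundary? yes] AND [the proposal includes no on-site parking provision? yes] → satisfied.
rule 8 — Class-S Development: [Authorised Use (rule 5)? yes] OR [Designated Scheme (rule 11)? yes] → satisfied.
rule 12 — Assessable Development: Provisional Use (rule 1)? no; Class-S Development (rule 8)? yes; the proposal does not retain the existing facade? no — 1 of 3 hold (need ≥2) → not satisfied.

No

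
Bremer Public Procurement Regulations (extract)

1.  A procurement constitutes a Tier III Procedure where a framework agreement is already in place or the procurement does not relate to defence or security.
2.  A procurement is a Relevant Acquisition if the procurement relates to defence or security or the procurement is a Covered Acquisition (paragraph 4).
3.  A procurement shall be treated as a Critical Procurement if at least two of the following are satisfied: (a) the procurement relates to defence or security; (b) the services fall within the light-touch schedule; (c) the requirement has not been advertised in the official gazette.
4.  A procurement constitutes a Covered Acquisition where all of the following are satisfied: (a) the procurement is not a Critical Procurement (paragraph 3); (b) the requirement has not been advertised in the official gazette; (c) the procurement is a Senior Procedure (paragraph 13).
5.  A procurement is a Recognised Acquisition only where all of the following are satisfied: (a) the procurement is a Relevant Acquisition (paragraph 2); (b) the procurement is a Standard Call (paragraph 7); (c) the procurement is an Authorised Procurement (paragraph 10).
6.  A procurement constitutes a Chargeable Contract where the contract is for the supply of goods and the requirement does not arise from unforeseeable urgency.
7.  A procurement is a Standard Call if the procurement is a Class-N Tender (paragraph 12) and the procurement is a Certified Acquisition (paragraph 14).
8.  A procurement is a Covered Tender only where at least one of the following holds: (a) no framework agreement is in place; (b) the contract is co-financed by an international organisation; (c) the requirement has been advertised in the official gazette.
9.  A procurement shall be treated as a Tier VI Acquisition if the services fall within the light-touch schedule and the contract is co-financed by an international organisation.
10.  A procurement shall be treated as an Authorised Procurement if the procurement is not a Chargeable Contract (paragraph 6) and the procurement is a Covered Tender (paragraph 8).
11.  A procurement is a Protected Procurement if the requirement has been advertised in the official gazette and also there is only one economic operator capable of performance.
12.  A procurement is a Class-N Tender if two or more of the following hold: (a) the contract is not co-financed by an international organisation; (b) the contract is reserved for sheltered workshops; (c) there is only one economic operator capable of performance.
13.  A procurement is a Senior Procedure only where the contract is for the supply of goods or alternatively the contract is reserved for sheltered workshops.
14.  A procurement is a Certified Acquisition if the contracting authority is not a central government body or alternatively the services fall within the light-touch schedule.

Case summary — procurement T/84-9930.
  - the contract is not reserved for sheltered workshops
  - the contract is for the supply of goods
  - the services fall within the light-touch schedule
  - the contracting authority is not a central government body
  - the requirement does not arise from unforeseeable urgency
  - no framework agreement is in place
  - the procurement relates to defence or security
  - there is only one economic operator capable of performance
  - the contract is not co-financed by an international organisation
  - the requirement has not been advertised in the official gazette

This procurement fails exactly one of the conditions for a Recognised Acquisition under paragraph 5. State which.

Authorised Procurement

paragraph 3 — Critical Procurement: the procurement relates to defence or security? yes; the services fall within the light-touch schedule? yes; the requirement has not been advertised in the official gazette? yes — 3 of 3 hold (need ≥2) → satisfied.
paragraph 13 — Senior Procedure: [the contract is for the supply of goods? yes] OR [the contract is reserved for sheltered workshops? no] → satisfied.
paragraph 4 — Covered Acquisition: [not a Critical Procurement (paragraph 3)? no] AND [the requirement has not been advertised in the official gazette? yes] AND [Senior Procedure (paragraph 13)? yes] → not satisfied.
paragraph 2 — Relevant Acquisition: [the procurement relates to defence or security? yes] OR [Covered Acquisition (paragraph 4)? no] → satisfied.
paragraph 12 — Class-N Tender: the contract is not co-financed by an international organisation? yes; the contract is reserved for sheltered workshops? no; there is only one economic operator capable of performance? yes — 2 of 3 hold (need ≥2) → satisfied.
paragraph 14 — Certified Acquisition: [the contracting authority is not a central government body? yes] OR [the services fall within the light-touch schedule? yes] → satisfied.
paragraph 7 — Standard Call: [Class-N Tender (paragraph 12)? yes] AND [Certified Acquisition (paragraph 14)? yes] → satisfied.
paragraph 6 — Chargeable Contract: [the contract is for the supply of goods? yes] AND [the requirement does not arise from unforeseeable urgency? yes] → satisfied.
paragraph 8 — Covered Tender: [no framework agreement is in place? yes] OR [the contract is co-financed by an international organisation? no] OR [the requirement has been advertised in the official gazette? no] → satisfied.
paragraph 10 — Authorised Procurement: [not a Chargeable Contract (paragraph 6)? no] AND [Covered Tender (paragraph 8)? yes] → not satisfied.
paragraph 5 — Recognised Acquisition: [Relevant Acquisition (paragraph 2)? yes] AND [Standard Call (paragraph 7)? yes] AND [Authorised Procurement (paragraph 10)? no] → not satisfied.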